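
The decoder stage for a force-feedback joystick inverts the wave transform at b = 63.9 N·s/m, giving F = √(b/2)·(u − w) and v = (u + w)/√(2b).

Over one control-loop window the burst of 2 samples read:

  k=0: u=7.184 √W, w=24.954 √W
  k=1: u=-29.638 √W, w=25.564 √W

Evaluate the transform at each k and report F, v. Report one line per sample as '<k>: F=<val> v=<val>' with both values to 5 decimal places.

0: F=-100.44374 v=2.84285
1: F=-312.02561 v=-0.36038

k=0: u−w=-17.77000, u+w=32.13800; √(b/2)=5.65243, √(2b)=11.30487; F=5.65243×(-17.77)=-100.44374, v=32.13800/11.30487=2.84285
k=1: u−w=-55.20200, u+w=-4.07400; √(b/2)=5.65243, √(2b)=11.30487; F=5.65243×(-55.202)=-312.02561, v=-4.07400/11.30487=-0.36038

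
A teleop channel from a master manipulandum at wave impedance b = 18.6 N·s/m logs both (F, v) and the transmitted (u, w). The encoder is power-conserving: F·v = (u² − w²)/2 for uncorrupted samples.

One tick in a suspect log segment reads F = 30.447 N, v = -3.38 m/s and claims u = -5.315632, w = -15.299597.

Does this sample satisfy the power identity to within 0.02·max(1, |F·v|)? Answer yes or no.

yes

F·v = 30.447×(-3.38) = -102.910860 W.
(u² − w²)/2 = (28.255944 − 234.077668)/2 = -102.910862 W.
|Δ| = 0.000002;  2% of max(1, |F·v|) = 2.058217.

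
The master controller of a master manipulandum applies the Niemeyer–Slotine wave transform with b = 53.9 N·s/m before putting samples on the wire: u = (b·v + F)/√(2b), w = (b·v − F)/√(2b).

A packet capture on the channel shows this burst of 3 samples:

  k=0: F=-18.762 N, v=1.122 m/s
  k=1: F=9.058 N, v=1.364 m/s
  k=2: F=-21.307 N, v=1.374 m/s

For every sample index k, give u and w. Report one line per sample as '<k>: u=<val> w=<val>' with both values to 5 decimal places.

k=0: b·v=53.9×1.122=60.47580; √(2b)=10.38268; u=(60.47580+(-18.762))/10.38268=4.01763, w=(60.47580−(-18.762))/10.38268=7.63173
k=1: b·v=53.9×1.364=73.51960; √(2b)=10.38268; u=(73.51960+9.058)/10.38268=7.95340, w=(73.51960−9.058)/10.38268=6.20857
k=2: b·v=53.9×1.374=74.05860; √(2b)=10.38268; u=(74.05860+(-21.307))/10.38268=5.08073, w=(74.05860−(-21.307))/10.38268=9.18507

0: u=4.01763 w=7.63173
1: u=7.95340 w=6.20857
2: u=5.08073 w=9.18507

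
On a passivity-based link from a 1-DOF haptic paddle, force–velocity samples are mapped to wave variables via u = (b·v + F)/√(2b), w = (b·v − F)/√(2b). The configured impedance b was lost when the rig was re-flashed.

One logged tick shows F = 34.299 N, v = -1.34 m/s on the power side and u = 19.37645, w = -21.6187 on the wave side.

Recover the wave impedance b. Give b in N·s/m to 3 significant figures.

u + w = -2.2423;  u + w = √(2b)·v, so √(2b) = -2.2423/(-1.34) = 1.6733.
b = (√(2b))²/2 = 2.8000/2 = 1.4000.
(Check via u − w = 2F/√(2b): u − w = 40.9951, 2F/√(2b) = 40.9951.)

b = 1.4 N·s/m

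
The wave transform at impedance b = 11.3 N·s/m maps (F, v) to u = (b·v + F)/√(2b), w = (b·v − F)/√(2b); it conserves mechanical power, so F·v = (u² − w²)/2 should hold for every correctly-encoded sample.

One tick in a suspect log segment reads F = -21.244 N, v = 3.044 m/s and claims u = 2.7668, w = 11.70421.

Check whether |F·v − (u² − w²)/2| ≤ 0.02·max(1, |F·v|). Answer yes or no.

F·v = (-21.244)×3.044 = -64.66674 W.
(u² − w²)/2 = (7.65518 − 136.98853)/2 = -64.66667 W.
|Δ| = 0.00006;  2% of max(1, |F·v|) = 1.29333.

yes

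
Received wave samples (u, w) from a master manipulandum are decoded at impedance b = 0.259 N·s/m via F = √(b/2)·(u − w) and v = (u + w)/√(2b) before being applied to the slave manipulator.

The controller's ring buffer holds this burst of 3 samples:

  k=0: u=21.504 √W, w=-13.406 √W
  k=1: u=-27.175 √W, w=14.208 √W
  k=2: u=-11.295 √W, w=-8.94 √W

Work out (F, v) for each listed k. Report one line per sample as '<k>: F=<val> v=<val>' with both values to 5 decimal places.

k=0: u−w=34.91000, u+w=8.09800; √(b/2)=0.35986, √(2b)=0.71972; F=0.35986×34.91=12.56275, v=8.09800/0.71972=11.25156
k=1: u−w=-41.38300, u+w=-12.96700; √(b/2)=0.35986, √(2b)=0.71972; F=0.35986×(-41.383)=-14.89213, v=-12.96700/0.71972=-18.01667
k=2: u−w=-2.35500, u+w=-20.23500; √(b/2)=0.35986, √(2b)=0.71972; F=0.35986×(-2.355)=-0.84747, v=-20.23500/0.71972=-28.11502

0: F=12.56275 v=11.25156
1: F=-14.89213 v=-18.01667
2: F=-0.84747 v=-28.11502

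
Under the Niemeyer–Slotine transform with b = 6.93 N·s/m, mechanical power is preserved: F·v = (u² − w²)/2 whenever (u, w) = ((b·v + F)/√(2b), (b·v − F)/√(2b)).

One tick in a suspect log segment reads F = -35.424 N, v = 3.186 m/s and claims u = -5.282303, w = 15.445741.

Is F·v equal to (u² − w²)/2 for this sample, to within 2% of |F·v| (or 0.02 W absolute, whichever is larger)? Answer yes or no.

F·v = (-35.424)×3.186 = -112.860864 W.
(u² − w²)/2 = (27.902725 − 238.570915)/2 = -105.334095 W.
|Δ| = 7.526769;  2% of max(1, |F·v|) = 2.257217.

no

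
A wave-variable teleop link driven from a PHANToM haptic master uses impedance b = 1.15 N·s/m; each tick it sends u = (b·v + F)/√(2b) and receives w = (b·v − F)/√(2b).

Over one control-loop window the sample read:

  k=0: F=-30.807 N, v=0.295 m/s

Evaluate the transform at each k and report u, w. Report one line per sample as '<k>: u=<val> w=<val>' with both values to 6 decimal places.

k=0: b·v=1.15×0.295=0.339250; √(2b)=1.516575; u=(0.339250+(-30.807))/1.516575=-20.089839, w=(0.339250−(-30.807))/1.516575=20.537229

0: u=-20.089839 w=20.537229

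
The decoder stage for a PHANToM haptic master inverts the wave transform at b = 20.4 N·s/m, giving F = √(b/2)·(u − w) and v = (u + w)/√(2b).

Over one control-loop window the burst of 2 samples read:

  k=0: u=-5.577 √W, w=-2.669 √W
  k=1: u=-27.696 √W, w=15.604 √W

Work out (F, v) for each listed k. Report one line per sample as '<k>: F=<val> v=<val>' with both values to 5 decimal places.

0: F=-9.28741 v=-1.29096
1: F=-138.28911 v=-1.89308

k=0: u−w=-2.90800, u+w=-8.24600; √(b/2)=3.19374, √(2b)=6.38749; F=3.19374×(-2.908)=-9.28741, v=-8.24600/6.38749=-1.29096
k=1: u−w=-43.30000, u+w=-12.09200; √(b/2)=3.19374, √(2b)=6.38749; F=3.19374×(-43.3)=-138.28911, v=-12.09200/6.38749=-1.89308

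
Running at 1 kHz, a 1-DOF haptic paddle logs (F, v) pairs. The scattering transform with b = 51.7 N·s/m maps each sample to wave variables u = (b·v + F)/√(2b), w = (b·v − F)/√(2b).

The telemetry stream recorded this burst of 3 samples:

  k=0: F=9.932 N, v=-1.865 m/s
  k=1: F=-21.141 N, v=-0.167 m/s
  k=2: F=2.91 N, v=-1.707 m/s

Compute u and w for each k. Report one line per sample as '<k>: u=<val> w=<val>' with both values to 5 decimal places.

k=0: b·v=51.7×(-1.865)=-96.42050; √(2b)=10.16858; u=(-96.42050+9.932)/10.16858=-8.50547, w=(-96.42050−9.932)/10.16858=-10.45893
k=1: b·v=51.7×(-0.167)=-8.63390; √(2b)=10.16858; u=(-8.63390+(-21.141))/10.16858=-2.92813, w=(-8.63390−(-21.141))/10.16858=1.22998
k=2: b·v=51.7×(-1.707)=-88.25190; √(2b)=10.16858; u=(-88.25190+2.91)/10.16858=-8.39271, w=(-88.25190−2.91)/10.16858=-8.96506

0: u=-8.50547 w=-10.45893
1: u=-2.92813 w=1.22998
2: u=-8.39271 w=-8.96506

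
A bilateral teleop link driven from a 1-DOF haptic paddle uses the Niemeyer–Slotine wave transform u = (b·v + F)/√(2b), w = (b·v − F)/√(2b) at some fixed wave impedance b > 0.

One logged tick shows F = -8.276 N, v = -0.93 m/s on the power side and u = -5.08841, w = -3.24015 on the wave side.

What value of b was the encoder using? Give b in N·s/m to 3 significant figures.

u + w = -8.3286;  u + w = √(2b)·v, so √(2b) = -8.3286/(-0.93) = 8.9554.
b = (√(2b))²/2 = 80.1999/2 = 40.1000.
(Check via u − w = 2F/√(2b): u − w = -1.8483, 2F/√(2b) = -1.8483.)

b = 40.1 N·s/m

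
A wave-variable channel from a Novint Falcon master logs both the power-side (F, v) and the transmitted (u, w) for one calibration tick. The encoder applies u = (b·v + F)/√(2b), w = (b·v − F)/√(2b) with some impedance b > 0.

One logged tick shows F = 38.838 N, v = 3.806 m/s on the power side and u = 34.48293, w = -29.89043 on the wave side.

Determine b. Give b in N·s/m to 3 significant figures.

b = 0.728 N·s/m

u + w = 4.5925;  u + w = √(2b)·v, so √(2b) = 4.5925/3.806 = 1.2066.
b = (√(2b))²/2 = 1.4560/2 = 0.7280.
(Check via u − w = 2F/√(2b): u − w = 64.3734, 2F/√(2b) = 64.3734.)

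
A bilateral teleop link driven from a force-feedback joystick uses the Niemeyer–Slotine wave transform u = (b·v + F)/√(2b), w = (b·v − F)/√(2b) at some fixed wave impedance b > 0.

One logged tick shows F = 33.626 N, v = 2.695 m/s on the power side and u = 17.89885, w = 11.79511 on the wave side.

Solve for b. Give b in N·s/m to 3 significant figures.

u + w = 29.6940;  u + w = √(2b)·v, so √(2b) = 29.6940/2.695 = 11.0182.
b = (√(2b))²/2 = 121.4000/2 = 60.7000.
(Check via u − w = 2F/√(2b): u − w = 6.1037, 2F/√(2b) = 6.1037.)

b = 60.7 N·s/m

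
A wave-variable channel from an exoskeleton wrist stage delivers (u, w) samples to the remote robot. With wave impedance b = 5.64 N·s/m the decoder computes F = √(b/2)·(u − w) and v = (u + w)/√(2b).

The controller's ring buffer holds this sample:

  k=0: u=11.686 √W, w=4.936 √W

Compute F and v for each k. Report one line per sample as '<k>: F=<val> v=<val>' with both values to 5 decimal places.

0: F=11.33518 v=4.94913

k=0: u−w=6.75000, u+w=16.62200; √(b/2)=1.67929, √(2b)=3.35857; F=1.67929×6.75=11.33518, v=16.62200/3.35857=4.94913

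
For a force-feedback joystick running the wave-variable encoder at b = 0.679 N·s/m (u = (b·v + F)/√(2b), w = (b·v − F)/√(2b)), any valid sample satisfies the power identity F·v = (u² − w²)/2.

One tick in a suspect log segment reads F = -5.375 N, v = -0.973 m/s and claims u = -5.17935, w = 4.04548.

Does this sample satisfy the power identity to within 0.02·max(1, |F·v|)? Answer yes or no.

yes

F·v = (-5.375)×(-0.973) = 5.22987 W.
(u² − w²)/2 = (26.82567 − 16.36591)/2 = 5.22988 W.
|Δ| = 0.00000;  2% of max(1, |F·v|) = 0.10460.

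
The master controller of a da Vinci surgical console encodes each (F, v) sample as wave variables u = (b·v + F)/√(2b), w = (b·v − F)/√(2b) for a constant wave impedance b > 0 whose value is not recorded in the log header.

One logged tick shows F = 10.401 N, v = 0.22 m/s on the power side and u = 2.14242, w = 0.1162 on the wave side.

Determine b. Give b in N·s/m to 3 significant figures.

u + w = 2.2586;  u + w = √(2b)·v, so √(2b) = 2.2586/0.22 = 10.2665.
b = (√(2b))²/2 = 105.4001/2 = 52.7000.
(Check via u − w = 2F/√(2b): u − w = 2.0262, 2F/√(2b) = 2.0262.)

b = 52.7 N·s/m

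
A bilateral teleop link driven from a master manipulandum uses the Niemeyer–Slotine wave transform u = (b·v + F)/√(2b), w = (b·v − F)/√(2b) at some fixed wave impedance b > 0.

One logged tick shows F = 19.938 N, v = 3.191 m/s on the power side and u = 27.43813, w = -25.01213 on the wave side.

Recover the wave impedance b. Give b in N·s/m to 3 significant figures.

u + w = 2.42600;  u + w = √(2b)·v, so √(2b) = 2.42600/3.191 = 0.76026.
b = (√(2b))²/2 = 0.57800/2 = 0.28900.
(Check via u − w = 2F/√(2b): u − w = 52.45026, 2F/√(2b) = 52.45025.)

b = 0.289 N·s/m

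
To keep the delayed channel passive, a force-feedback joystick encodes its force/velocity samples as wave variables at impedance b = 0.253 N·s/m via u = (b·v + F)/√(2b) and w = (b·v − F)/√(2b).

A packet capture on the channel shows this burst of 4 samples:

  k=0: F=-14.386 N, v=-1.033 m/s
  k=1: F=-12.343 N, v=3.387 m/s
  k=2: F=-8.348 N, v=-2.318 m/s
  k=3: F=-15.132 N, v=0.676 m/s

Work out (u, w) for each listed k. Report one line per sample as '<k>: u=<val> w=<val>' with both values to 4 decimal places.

0: u=-20.5913 w=19.8565
1: u=-16.1472 w=18.5565
2: u=-12.5601 w=10.9112
3: u=-21.0322 w=21.5131

k=0: b·v=0.253×(-1.033)=-0.2613; √(2b)=0.7113; u=(-0.2613+(-14.386))/0.7113=-20.5913, w=(-0.2613−(-14.386))/0.7113=19.8565
k=1: b·v=0.253×3.387=0.8569; √(2b)=0.7113; u=(0.8569+(-12.343))/0.7113=-16.1472, w=(0.8569−(-12.343))/0.7113=18.5565
k=2: b·v=0.253×(-2.318)=-0.5865; √(2b)=0.7113; u=(-0.5865+(-8.348))/0.7113=-12.5601, w=(-0.5865−(-8.348))/0.7113=10.9112
k=3: b·v=0.253×0.676=0.1710; √(2b)=0.7113; u=(0.1710+(-15.132))/0.7113=-21.0322, w=(0.1710−(-15.132))/0.7113=21.5131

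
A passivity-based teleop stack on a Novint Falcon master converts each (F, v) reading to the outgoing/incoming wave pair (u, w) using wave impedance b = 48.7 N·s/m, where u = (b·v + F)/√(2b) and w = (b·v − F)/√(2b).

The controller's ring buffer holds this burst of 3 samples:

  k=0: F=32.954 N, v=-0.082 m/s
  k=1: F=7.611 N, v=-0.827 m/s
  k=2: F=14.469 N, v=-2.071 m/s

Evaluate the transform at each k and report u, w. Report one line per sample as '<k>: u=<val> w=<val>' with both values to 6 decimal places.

k=0: b·v=48.7×(-0.082)=-3.993400; √(2b)=9.869144; u=(-3.993400+32.954)/9.869144=2.934459, w=(-3.993400−32.954)/9.869144=-3.743729
k=1: b·v=48.7×(-0.827)=-40.274900; √(2b)=9.869144; u=(-40.274900+7.611)/9.869144=-3.309699, w=(-40.274900−7.611)/9.869144=-4.852082
k=2: b·v=48.7×(-2.071)=-100.857700; √(2b)=9.869144; u=(-100.857700+14.469)/9.869144=-8.753414, w=(-100.857700−14.469)/9.869144=-11.685583

0: u=2.934459 w=-3.743729
1: u=-3.309699 w=-4.852082
2: u=-8.753414 w=-11.685583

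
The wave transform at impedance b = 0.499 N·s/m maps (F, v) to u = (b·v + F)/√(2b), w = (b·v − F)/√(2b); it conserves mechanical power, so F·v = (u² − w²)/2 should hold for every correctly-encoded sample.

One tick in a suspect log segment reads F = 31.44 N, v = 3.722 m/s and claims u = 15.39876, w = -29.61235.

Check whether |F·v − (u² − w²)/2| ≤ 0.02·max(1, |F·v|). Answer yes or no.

F·v = 31.44×3.722 = 117.0197 W.
(u² − w²)/2 = (237.1218 − 876.8913)/2 = -319.8847 W.
|Δ| = 436.9044;  2% of max(1, |F·v|) = 2.3404.

no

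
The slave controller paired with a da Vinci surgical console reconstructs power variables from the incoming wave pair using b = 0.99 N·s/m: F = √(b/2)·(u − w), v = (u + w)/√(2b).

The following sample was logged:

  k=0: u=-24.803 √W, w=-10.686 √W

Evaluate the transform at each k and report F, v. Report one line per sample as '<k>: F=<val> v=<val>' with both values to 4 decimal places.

0: F=-9.9322 v=-25.2209

k=0: u−w=-14.1170, u+w=-35.4890; √(b/2)=0.7036, √(2b)=1.4071; F=0.7036×(-14.117)=-9.9322, v=-35.4890/1.4071=-25.2209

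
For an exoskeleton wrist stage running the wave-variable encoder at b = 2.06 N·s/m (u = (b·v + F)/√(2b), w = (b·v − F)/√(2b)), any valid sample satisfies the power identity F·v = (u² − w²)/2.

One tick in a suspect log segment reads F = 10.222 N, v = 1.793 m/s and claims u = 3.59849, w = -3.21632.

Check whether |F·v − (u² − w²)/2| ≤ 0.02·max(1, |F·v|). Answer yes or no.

no

F·v = 10.222×1.793 = 18.3280 W.
(u² − w²)/2 = (12.9491 − 10.3447)/2 = 1.3022 W.
|Δ| = 17.0258;  2% of max(1, |F·v|) = 0.3666.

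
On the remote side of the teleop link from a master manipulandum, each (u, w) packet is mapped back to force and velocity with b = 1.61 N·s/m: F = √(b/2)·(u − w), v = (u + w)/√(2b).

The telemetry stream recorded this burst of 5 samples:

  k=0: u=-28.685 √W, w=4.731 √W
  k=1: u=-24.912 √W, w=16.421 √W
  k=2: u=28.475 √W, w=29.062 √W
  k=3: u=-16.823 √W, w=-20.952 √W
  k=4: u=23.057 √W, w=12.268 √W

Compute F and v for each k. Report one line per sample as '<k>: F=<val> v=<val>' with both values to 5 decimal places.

0: F=-29.98143 v=-13.34904
1: F=-37.08471 v=-4.73185
2: F=-0.52667 v=32.06412
3: F=3.70461 v=-21.05118
4: F=9.68008 v=19.68585

k=0: u−w=-33.41600, u+w=-23.95400; √(b/2)=0.89722, √(2b)=1.79444; F=0.89722×(-33.416)=-29.98143, v=-23.95400/1.79444=-13.34904
k=1: u−w=-41.33300, u+w=-8.49100; √(b/2)=0.89722, √(2b)=1.79444; F=0.89722×(-41.333)=-37.08471, v=-8.49100/1.79444=-4.73185
k=2: u−w=-0.58700, u+w=57.53700; √(b/2)=0.89722, √(2b)=1.79444; F=0.89722×(-0.587)=-0.52667, v=57.53700/1.79444=32.06412
k=3: u−w=4.12900, u+w=-37.77500; √(b/2)=0.89722, √(2b)=1.79444; F=0.89722×4.129=3.70461, v=-37.77500/1.79444=-21.05118
k=4: u−w=10.78900, u+w=35.32500; √(b/2)=0.89722, √(2b)=1.79444; F=0.89722×10.789=9.68008, v=35.32500/1.79444=19.68585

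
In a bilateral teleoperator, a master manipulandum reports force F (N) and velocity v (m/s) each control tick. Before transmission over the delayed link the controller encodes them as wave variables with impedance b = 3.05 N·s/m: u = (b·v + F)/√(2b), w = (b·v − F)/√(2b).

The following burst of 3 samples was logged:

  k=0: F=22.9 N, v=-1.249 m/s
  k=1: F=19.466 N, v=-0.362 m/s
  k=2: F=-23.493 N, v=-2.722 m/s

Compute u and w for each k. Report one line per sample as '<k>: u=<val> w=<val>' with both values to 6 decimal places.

0: u=7.729538 w=-10.814340
1: u=7.434516 w=-8.328590
2: u=-12.873460 w=6.150616

k=0: b·v=3.05×(-1.249)=-3.809450; √(2b)=2.469818; u=(-3.809450+22.9)/2.469818=7.729538, w=(-3.809450−22.9)/2.469818=-10.814340
k=1: b·v=3.05×(-0.362)=-1.104100; √(2b)=2.469818; u=(-1.104100+19.466)/2.469818=7.434516, w=(-1.104100−19.466)/2.469818=-8.328590
k=2: b·v=3.05×(-2.722)=-8.302100; √(2b)=2.469818; u=(-8.302100+(-23.493))/2.469818=-12.873460, w=(-8.302100−(-23.493))/2.469818=6.150616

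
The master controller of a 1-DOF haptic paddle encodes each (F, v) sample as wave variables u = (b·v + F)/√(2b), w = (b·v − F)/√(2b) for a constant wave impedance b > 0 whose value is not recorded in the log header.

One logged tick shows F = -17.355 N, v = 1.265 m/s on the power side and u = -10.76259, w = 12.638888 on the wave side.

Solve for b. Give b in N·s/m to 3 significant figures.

b = 1.1 N·s/m

u + w = 1.876298;  u + w = √(2b)·v, so √(2b) = 1.876298/1.265 = 1.483240.
b = (√(2b))²/2 = 2.199999/2 = 1.100000.
(Check via u − w = 2F/√(2b): u − w = -23.401478, 2F/√(2b) = -23.401480.)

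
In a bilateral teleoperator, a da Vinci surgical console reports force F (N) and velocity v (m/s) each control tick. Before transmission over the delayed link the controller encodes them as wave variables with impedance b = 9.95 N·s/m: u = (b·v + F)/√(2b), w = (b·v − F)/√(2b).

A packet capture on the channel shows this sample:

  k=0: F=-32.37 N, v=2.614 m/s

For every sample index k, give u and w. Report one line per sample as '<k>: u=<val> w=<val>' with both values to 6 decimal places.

k=0: b·v=9.95×2.614=26.009300; √(2b)=4.460942; u=(26.009300+(-32.37))/4.460942=-1.425865, w=(26.009300−(-32.37))/4.460942=13.086766

0: u=-1.425865 w=13.086766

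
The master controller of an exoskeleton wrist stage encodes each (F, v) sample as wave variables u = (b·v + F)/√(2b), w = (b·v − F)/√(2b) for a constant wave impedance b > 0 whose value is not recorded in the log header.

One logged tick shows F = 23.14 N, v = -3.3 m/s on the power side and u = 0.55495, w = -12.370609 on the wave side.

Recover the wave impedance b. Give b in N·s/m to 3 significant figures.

b = 6.41 N·s/m

u + w = -11.815659;  u + w = √(2b)·v, so √(2b) = -11.815659/(-3.3) = 3.580503.
b = (√(2b))²/2 = 12.820000/2 = 6.410000.
(Check via u − w = 2F/√(2b): u − w = 12.925559, 2F/√(2b) = 12.925559.)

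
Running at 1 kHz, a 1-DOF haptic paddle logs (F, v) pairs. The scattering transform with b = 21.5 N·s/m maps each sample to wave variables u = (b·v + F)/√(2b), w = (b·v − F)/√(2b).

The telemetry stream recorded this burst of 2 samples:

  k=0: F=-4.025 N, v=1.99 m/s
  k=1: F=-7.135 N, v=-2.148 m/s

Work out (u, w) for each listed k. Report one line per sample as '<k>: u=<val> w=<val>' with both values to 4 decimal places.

k=0: b·v=21.5×1.99=42.7850; √(2b)=6.5574; u=(42.7850+(-4.025))/6.5574=5.9108, w=(42.7850−(-4.025))/6.5574=7.1385
k=1: b·v=21.5×(-2.148)=-46.1820; √(2b)=6.5574; u=(-46.1820+(-7.135))/6.5574=-8.1308, w=(-46.1820−(-7.135))/6.5574=-5.9546

0: u=5.9108 w=7.1385
1: u=-8.1308 w=-5.9546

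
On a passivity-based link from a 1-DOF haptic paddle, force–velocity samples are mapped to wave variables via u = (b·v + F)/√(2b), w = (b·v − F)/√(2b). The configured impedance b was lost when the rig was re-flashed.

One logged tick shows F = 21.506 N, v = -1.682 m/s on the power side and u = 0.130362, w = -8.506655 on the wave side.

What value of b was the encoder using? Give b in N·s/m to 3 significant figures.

u + w = -8.376293;  u + w = √(2b)·v, so √(2b) = -8.376293/(-1.682) = 4.979960.
b = (√(2b))²/2 = 24.800003/2 = 12.400002.
(Check via u − w = 2F/√(2b): u − w = 8.637017, 2F/√(2b) = 8.637017.)

b = 12.4 N·s/m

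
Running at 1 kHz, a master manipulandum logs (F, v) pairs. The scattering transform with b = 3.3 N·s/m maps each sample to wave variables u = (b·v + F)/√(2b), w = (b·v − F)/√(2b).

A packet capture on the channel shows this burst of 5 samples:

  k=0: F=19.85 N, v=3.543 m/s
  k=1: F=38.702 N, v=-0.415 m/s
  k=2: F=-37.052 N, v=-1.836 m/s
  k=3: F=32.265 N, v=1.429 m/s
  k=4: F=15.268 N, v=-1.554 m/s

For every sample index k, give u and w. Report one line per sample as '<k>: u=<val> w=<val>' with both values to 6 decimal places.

0: u=12.277668 w=-3.175536
1: u=14.531656 w=-15.597810
2: u=-16.780856 w=12.064087
3: u=14.394718 w=-10.723550
4: u=3.946912 w=-7.939210

k=0: b·v=3.3×3.543=11.691900; √(2b)=2.569047; u=(11.691900+19.85)/2.569047=12.277668, w=(11.691900−19.85)/2.569047=-3.175536
k=1: b·v=3.3×(-0.415)=-1.369500; √(2b)=2.569047; u=(-1.369500+38.702)/2.569047=14.531656, w=(-1.369500−38.702)/2.569047=-15.597810
k=2: b·v=3.3×(-1.836)=-6.058800; √(2b)=2.569047; u=(-6.058800+(-37.052))/2.569047=-16.780856, w=(-6.058800−(-37.052))/2.569047=12.064087
k=3: b·v=3.3×1.429=4.715700; √(2b)=2.569047; u=(4.715700+32.265)/2.569047=14.394718, w=(4.715700−32.265)/2.569047=-10.723550
k=4: b·v=3.3×(-1.554)=-5.128200; √(2b)=2.569047; u=(-5.128200+15.268)/2.569047=3.946912, w=(-5.128200−15.268)/2.569047=-7.939210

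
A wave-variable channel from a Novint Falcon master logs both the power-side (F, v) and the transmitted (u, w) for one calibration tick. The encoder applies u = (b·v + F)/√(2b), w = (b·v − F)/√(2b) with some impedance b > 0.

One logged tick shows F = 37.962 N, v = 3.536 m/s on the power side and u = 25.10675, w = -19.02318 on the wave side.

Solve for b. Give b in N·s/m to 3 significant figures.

u + w = 6.0836;  u + w = √(2b)·v, so √(2b) = 6.0836/3.536 = 1.7205.
b = (√(2b))²/2 = 2.9600/2 = 1.4800.
(Check via u − w = 2F/√(2b): u − w = 44.1299, 2F/√(2b) = 44.1299.)

b = 1.48 N·s/m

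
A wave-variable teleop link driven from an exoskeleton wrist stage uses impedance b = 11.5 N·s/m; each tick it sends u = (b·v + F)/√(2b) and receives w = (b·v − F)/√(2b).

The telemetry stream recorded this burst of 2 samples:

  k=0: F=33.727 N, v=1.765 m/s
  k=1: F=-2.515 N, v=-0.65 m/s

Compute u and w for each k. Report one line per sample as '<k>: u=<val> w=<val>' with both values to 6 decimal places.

0: u=11.264887 w=-2.800244
1: u=-2.083059 w=-1.034231

k=0: b·v=11.5×1.765=20.297500; √(2b)=4.795832; u=(20.297500+33.727)/4.795832=11.264887, w=(20.297500−33.727)/4.795832=-2.800244
k=1: b·v=11.5×(-0.65)=-7.475000; √(2b)=4.795832; u=(-7.475000+(-2.515))/4.795832=-2.083059, w=(-7.475000−(-2.515))/4.795832=-1.034231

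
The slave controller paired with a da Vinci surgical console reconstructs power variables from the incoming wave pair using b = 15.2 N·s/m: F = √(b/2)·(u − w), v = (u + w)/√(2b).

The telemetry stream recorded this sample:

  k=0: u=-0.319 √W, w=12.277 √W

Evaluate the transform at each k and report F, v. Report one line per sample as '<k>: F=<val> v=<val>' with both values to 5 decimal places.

k=0: u−w=-12.59600, u+w=11.95800; √(b/2)=2.75681, √(2b)=5.51362; F=2.75681×(-12.596)=-34.72478, v=11.95800/5.51362=2.16881

0: F=-34.72478 v=2.16881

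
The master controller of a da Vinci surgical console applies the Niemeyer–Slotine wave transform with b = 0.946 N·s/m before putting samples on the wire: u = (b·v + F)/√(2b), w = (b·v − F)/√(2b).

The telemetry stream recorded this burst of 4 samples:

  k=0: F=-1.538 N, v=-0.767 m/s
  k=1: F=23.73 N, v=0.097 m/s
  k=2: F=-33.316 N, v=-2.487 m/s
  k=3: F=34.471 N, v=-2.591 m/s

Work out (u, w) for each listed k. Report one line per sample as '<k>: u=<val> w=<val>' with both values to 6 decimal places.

k=0: b·v=0.946×(-0.767)=-0.725582; √(2b)=1.375500; u=(-0.725582+(-1.538))/1.375500=-1.645643, w=(-0.725582−(-1.538))/1.375500=0.590635
k=1: b·v=0.946×0.097=0.091762; √(2b)=1.375500; u=(0.091762+23.73)/1.375500=17.318621, w=(0.091762−23.73)/1.375500=-17.185198
k=2: b·v=0.946×(-2.487)=-2.352702; √(2b)=1.375500; u=(-2.352702+(-33.316))/1.375500=-25.931446, w=(-2.352702−(-33.316))/1.375500=22.510578
k=3: b·v=0.946×(-2.591)=-2.451086; √(2b)=1.375500; u=(-2.451086+34.471)/1.375500=23.278747, w=(-2.451086−34.471)/1.375500=-26.842667

0: u=-1.645643 w=0.590635
1: u=17.318621 w=-17.185198
2: u=-25.931446 w=22.510578
3: u=23.278747 w=-26.842667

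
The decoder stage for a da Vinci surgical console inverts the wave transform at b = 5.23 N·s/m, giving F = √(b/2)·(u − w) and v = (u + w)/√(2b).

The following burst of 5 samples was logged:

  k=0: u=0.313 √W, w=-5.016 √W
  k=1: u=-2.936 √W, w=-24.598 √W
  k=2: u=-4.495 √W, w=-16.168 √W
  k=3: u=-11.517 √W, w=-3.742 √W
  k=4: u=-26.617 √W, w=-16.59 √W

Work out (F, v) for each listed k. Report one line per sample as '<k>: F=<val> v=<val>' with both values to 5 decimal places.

k=0: u−w=5.32900, u+w=-4.70300; √(b/2)=1.61710, √(2b)=3.23419; F=1.61710×5.329=8.61751, v=-4.70300/3.23419=-1.45415
k=1: u−w=21.66200, u+w=-27.53400; √(b/2)=1.61710, √(2b)=3.23419; F=1.61710×21.662=35.02954, v=-27.53400/3.23419=-8.51341
k=2: u−w=11.67300, u+w=-20.66300; √(b/2)=1.61710, √(2b)=3.23419; F=1.61710×11.673=18.87636, v=-20.66300/3.23419=-6.38892
k=3: u−w=-7.77500, u+w=-15.25900; √(b/2)=1.61710, √(2b)=3.23419; F=1.61710×(-7.775)=-12.57292, v=-15.25900/3.23419=-4.71802
k=4: u−w=-10.02700, u+w=-43.20700; √(b/2)=1.61710, √(2b)=3.23419; F=1.61710×(-10.027)=-16.21462, v=-43.20700/3.23419=-13.35944

0: F=8.61751 v=-1.45415
1: F=35.02954 v=-8.51341
2: F=18.87636 v=-6.38892
3: F=-12.57292 v=-4.71802
4: F=-16.21462 v=-13.35944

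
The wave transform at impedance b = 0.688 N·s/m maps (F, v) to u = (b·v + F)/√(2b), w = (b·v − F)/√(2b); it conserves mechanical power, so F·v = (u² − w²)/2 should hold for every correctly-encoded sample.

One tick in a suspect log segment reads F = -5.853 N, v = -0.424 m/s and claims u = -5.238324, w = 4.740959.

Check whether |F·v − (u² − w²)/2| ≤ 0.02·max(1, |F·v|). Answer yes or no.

F·v = (-5.853)×(-0.424) = 2.481672 W.
(u² − w²)/2 = (27.440038 − 22.476692)/2 = 2.481673 W.
|Δ| = 0.000001;  2% of max(1, |F·v|) = 0.049633.

yes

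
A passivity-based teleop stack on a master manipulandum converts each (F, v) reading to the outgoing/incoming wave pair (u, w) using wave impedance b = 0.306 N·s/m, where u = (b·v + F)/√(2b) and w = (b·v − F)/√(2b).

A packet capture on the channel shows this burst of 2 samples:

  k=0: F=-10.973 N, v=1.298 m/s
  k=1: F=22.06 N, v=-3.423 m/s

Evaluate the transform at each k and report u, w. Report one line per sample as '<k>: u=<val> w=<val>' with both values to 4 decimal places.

k=0: b·v=0.306×1.298=0.3972; √(2b)=0.7823; u=(0.3972+(-10.973))/0.7823=-13.5188, w=(0.3972−(-10.973))/0.7823=14.5342
k=1: b·v=0.306×(-3.423)=-1.0474; √(2b)=0.7823; u=(-1.0474+22.06)/0.7823=26.8598, w=(-1.0474−22.06)/0.7823=-29.5377

0: u=-13.5188 w=14.5342
1: u=26.8598 w=-29.5377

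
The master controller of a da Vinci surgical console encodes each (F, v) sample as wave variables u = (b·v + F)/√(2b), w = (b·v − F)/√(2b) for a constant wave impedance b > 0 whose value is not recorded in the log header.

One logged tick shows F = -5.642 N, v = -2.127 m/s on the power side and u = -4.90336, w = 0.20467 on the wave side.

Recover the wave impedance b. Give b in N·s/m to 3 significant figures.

b = 2.44 N·s/m

u + w = -4.69869;  u + w = √(2b)·v, so √(2b) = -4.69869/(-2.127) = 2.20907.
b = (√(2b))²/2 = 4.87999/2 = 2.43999.
(Check via u − w = 2F/√(2b): u − w = -5.10803, 2F/√(2b) = -5.10803.)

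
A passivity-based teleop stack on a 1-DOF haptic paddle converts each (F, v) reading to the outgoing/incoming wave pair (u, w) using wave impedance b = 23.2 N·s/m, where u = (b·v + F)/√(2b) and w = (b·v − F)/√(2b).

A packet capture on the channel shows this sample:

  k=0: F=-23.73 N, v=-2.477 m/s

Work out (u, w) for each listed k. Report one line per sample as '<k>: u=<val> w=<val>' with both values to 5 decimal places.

0: u=-11.92004 w=-4.95267

k=0: b·v=23.2×(-2.477)=-57.46640; √(2b)=6.81175; u=(-57.46640+(-23.73))/6.81175=-11.92004, w=(-57.46640−(-23.73))/6.81175=-4.95267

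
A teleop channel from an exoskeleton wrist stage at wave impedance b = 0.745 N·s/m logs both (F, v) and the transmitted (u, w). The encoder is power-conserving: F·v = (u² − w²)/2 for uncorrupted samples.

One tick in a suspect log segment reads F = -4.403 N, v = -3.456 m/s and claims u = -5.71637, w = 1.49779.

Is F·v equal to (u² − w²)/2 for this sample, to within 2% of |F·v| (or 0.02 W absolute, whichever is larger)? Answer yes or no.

F·v = (-4.403)×(-3.456) = 15.21677 W.
(u² − w²)/2 = (32.67689 − 2.24337)/2 = 15.21676 W.
|Δ| = 0.00001;  2% of max(1, |F·v|) = 0.30434.

yes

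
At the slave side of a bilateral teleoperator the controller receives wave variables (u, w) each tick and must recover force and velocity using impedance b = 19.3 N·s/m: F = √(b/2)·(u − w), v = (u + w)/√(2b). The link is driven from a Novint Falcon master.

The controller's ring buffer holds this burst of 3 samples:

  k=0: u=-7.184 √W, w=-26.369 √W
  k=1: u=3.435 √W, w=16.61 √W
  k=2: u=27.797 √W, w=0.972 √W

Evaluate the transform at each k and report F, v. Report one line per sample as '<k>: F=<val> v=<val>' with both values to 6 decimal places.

k=0: u−w=19.185000, u+w=-33.553000; √(b/2)=3.106445, √(2b)=6.212890; F=3.106445×19.185=59.597146, v=-33.553000/6.212890=-5.400546
k=1: u−w=-13.175000, u+w=20.045000; √(b/2)=3.106445, √(2b)=6.212890; F=3.106445×(-13.175)=-40.927412, v=20.045000/6.212890=3.226357
k=2: u−w=26.825000, u+w=28.769000; √(b/2)=3.106445, √(2b)=6.212890; F=3.106445×26.825=83.330385, v=28.769000/6.212890=4.630534

0: F=59.597146 v=-5.400546
1: F=-40.927412 v=3.226357
2: F=83.330385 v=4.630534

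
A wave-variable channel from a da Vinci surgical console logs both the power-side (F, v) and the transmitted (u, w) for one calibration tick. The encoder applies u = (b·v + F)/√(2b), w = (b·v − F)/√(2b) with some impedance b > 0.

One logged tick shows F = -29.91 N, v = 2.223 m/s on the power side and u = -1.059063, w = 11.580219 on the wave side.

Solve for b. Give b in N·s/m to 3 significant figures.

b = 11.2 N·s/m

u + w = 10.521156;  u + w = √(2b)·v, so √(2b) = 10.521156/2.223 = 4.732864.
b = (√(2b))²/2 = 22.399999/2 = 11.199999.
(Check via u − w = 2F/√(2b): u − w = -12.639282, 2F/√(2b) = -12.639282.)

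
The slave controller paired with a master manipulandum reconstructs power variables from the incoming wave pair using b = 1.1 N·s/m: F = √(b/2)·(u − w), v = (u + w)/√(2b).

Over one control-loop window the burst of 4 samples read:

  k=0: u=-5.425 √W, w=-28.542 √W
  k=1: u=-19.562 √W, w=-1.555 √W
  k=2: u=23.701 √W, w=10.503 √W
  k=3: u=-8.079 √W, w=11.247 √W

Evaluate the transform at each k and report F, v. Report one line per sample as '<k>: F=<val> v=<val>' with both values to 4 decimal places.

k=0: u−w=23.1170, u+w=-33.9670; √(b/2)=0.7416, √(2b)=1.4832; F=0.7416×23.117=17.1440, v=-33.9670/1.4832=-22.9005
k=1: u−w=-18.0070, u+w=-21.1170; √(b/2)=0.7416, √(2b)=1.4832; F=0.7416×(-18.007)=-13.3543, v=-21.1170/1.4832=-14.2371
k=2: u−w=13.1980, u+w=34.2040; √(b/2)=0.7416, √(2b)=1.4832; F=0.7416×13.198=9.7879, v=34.2040/1.4832=23.0603
k=3: u−w=-19.3260, u+w=3.1680; √(b/2)=0.7416, √(2b)=1.4832; F=0.7416×(-19.326)=-14.3325, v=3.1680/1.4832=2.1359

0: F=17.1440 v=-22.9005
1: F=-13.3543 v=-14.2371
2: F=9.7879 v=23.0603
3: F=-14.3325 v=2.1359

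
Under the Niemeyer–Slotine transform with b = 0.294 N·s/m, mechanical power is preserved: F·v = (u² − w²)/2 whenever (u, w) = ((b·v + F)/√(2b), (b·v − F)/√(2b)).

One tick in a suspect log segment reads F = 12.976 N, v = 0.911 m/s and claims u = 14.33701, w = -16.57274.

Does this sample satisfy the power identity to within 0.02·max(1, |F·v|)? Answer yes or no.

no

F·v = 12.976×0.911 = 11.82114 W.
(u² − w²)/2 = (205.54986 − 274.65571)/2 = -34.55293 W.
|Δ| = 46.37406;  2% of max(1, |F·v|) = 0.23642.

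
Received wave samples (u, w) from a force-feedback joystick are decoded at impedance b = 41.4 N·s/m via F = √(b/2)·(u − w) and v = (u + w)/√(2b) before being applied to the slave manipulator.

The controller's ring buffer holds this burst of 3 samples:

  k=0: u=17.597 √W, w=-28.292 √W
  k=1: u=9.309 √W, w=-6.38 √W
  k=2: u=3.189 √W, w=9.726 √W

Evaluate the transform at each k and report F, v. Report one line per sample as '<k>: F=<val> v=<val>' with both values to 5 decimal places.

0: F=208.78234 v=-1.17535
1: F=71.38064 v=0.32189
2: F=-29.74155 v=1.41932

k=0: u−w=45.88900, u+w=-10.69500; √(b/2)=4.54973, √(2b)=9.09945; F=4.54973×45.889=208.78234, v=-10.69500/9.09945=-1.17535
k=1: u−w=15.68900, u+w=2.92900; √(b/2)=4.54973, √(2b)=9.09945; F=4.54973×15.689=71.38064, v=2.92900/9.09945=0.32189
k=2: u−w=-6.53700, u+w=12.91500; √(b/2)=4.54973, √(2b)=9.09945; F=4.54973×(-6.537)=-29.74155, v=12.91500/9.09945=1.41932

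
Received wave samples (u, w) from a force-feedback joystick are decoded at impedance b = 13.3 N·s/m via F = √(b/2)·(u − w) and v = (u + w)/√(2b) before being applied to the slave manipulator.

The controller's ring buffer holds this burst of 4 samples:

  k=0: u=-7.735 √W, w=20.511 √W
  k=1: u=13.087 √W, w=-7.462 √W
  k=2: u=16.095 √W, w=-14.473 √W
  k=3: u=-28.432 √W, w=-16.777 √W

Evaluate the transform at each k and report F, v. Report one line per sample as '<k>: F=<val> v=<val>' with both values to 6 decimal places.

k=0: u−w=-28.246000, u+w=12.776000; √(b/2)=2.578759, √(2b)=5.157519; F=2.578759×(-28.246)=-72.839638, v=12.776000/5.157519=2.477160
k=1: u−w=20.549000, u+w=5.625000; √(b/2)=2.578759, √(2b)=5.157519; F=2.578759×20.549=52.990927, v=5.625000/5.157519=1.090641
k=2: u−w=30.568000, u+w=1.622000; √(b/2)=2.578759, √(2b)=5.157519; F=2.578759×30.568=78.827517, v=1.622000/5.157519=0.314492
k=3: u−w=-11.655000, u+w=-45.209000; √(b/2)=2.578759, √(2b)=5.157519; F=2.578759×(-11.655)=-30.055441, v=-45.209000/5.157519=-8.765649

0: F=-72.839638 v=2.477160
1: F=52.990927 v=1.090641
2: F=78.827517 v=0.314492
3: F=-30.055441 v=-8.765649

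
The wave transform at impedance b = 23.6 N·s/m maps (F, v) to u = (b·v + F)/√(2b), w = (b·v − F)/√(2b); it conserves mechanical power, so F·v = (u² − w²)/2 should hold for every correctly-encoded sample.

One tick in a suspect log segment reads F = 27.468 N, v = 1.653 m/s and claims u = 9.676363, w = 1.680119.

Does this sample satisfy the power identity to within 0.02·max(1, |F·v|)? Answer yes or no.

yes

F·v = 27.468×1.653 = 45.404604 W.
(u² − w²)/2 = (93.632001 − 2.822800)/2 = 45.404601 W.
|Δ| = 0.000003;  2% of max(1, |F·v|) = 0.908092.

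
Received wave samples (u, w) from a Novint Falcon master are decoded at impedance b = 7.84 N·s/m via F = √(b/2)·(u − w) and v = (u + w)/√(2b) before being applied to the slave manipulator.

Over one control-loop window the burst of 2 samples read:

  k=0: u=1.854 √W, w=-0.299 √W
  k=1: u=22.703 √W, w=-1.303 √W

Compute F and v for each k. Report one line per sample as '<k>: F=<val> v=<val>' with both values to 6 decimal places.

k=0: u−w=2.153000, u+w=1.555000; √(b/2)=1.979899, √(2b)=3.959798; F=1.979899×2.153=4.262723, v=1.555000/3.959798=0.392697
k=1: u−w=24.006000, u+w=21.400000; √(b/2)=1.979899, √(2b)=3.959798; F=1.979899×24.006=47.529455, v=21.400000/3.959798=5.404316

0: F=4.262723 v=0.392697
1: F=47.529455 v=5.404316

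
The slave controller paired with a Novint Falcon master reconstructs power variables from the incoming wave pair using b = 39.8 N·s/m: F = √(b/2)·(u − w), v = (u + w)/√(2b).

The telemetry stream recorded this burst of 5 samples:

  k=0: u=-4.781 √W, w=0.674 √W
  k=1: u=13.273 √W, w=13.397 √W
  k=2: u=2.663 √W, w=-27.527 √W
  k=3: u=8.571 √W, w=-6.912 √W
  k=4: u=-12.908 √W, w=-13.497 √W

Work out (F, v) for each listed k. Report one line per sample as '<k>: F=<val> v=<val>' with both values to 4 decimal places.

k=0: u−w=-5.4550, u+w=-4.1070; √(b/2)=4.4609, √(2b)=8.9219; F=4.4609×(-5.455)=-24.3344, v=-4.1070/8.9219=-0.4603
k=1: u−w=-0.1240, u+w=26.6700; √(b/2)=4.4609, √(2b)=8.9219; F=4.4609×(-0.124)=-0.5532, v=26.6700/8.9219=2.9893
k=2: u−w=30.1900, u+w=-24.8640; √(b/2)=4.4609, √(2b)=8.9219; F=4.4609×30.19=134.6758, v=-24.8640/8.9219=-2.7869
k=3: u−w=15.4830, u+w=1.6590; √(b/2)=4.4609, √(2b)=8.9219; F=4.4609×15.483=69.0688, v=1.6590/8.9219=0.1859
k=4: u−w=0.5890, u+w=-26.4050; √(b/2)=4.4609, √(2b)=8.9219; F=4.4609×0.589=2.6275, v=-26.4050/8.9219=-2.9596

0: F=-24.3344 v=-0.4603
1: F=-0.5532 v=2.9893
2: F=134.6758 v=-2.7869
3: F=69.0688 v=0.1859
4: F=2.6275 v=-2.9596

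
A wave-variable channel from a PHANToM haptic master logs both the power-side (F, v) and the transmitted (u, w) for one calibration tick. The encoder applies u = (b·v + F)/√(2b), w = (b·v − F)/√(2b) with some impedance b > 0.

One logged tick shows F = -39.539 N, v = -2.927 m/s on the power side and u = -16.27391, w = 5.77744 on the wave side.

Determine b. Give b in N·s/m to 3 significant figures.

b = 6.43 N·s/m

u + w = -10.4965;  u + w = √(2b)·v, so √(2b) = -10.4965/(-2.927) = 3.5861.
b = (√(2b))²/2 = 12.8600/2 = 6.4300.
(Check via u − w = 2F/√(2b): u − w = -22.0513, 2F/√(2b) = -22.0513.)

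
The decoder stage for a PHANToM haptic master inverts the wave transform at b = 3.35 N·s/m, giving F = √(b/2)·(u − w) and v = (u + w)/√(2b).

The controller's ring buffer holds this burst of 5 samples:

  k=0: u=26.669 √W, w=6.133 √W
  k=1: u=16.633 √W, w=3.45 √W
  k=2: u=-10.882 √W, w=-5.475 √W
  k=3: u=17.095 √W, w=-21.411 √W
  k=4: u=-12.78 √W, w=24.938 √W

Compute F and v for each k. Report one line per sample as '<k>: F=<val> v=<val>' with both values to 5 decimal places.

0: F=26.57806 v=12.67252
1: F=17.06167 v=7.75874
2: F=-6.99784 v=-6.31926
3: F=49.83515 v=-1.66742
4: F=-48.81531 v=4.69705

k=0: u−w=20.53600, u+w=32.80200; √(b/2)=1.29422, √(2b)=2.58844; F=1.29422×20.536=26.57806, v=32.80200/2.58844=12.67252
k=1: u−w=13.18300, u+w=20.08300; √(b/2)=1.29422, √(2b)=2.58844; F=1.29422×13.183=17.06167, v=20.08300/2.58844=7.75874
k=2: u−w=-5.40700, u+w=-16.35700; √(b/2)=1.29422, √(2b)=2.58844; F=1.29422×(-5.407)=-6.99784, v=-16.35700/2.58844=-6.31926
k=3: u−w=38.50600, u+w=-4.31600; √(b/2)=1.29422, √(2b)=2.58844; F=1.29422×38.506=49.83515, v=-4.31600/2.58844=-1.66742
k=4: u−w=-37.71800, u+w=12.15800; √(b/2)=1.29422, √(2b)=2.58844; F=1.29422×(-37.718)=-48.81531, v=12.15800/2.58844=4.69705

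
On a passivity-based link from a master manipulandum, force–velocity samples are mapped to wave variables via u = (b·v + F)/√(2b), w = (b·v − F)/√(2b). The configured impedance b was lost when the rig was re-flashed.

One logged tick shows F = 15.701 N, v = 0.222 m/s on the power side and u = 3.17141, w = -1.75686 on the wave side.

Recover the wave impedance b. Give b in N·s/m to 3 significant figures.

u + w = 1.41455;  u + w = √(2b)·v, so √(2b) = 1.41455/0.222 = 6.37185.
b = (√(2b))²/2 = 40.60043/2 = 20.30022.
(Check via u − w = 2F/√(2b): u − w = 4.92827, 2F/√(2b) = 4.92824.)

b = 20.3 N·s/m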